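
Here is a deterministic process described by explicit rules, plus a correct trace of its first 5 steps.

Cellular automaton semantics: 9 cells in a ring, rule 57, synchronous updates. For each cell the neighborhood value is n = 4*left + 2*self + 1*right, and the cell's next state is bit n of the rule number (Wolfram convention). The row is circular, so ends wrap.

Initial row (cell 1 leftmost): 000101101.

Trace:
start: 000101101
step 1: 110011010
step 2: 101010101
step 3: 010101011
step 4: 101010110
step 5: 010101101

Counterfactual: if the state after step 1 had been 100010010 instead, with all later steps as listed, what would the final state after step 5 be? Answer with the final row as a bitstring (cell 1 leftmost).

state after step 1 := 100010010
step 2: 011001001
step 3: 110100100
step 4: 101010010
step 5: 010101001

010101001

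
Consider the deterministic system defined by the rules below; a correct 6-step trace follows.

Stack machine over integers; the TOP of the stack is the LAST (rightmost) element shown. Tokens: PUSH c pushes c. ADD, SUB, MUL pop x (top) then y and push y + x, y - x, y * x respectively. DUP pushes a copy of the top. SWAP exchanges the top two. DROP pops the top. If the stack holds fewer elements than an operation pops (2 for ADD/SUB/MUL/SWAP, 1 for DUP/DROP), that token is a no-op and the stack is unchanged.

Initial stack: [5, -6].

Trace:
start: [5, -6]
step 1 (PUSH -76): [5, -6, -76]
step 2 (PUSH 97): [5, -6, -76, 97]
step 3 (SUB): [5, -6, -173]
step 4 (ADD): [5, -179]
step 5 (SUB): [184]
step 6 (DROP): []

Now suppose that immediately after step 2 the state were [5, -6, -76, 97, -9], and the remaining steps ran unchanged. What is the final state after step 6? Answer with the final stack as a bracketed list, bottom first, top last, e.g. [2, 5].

[5]

state after step 2 := [5, -6, -76, 97, -9]
step 3 (SUB): [5, -6, -76, 106]
step 4 (ADD): [5, -6, 30]
step 5 (SUB): [5, -36]
step 6 (DROP): [5]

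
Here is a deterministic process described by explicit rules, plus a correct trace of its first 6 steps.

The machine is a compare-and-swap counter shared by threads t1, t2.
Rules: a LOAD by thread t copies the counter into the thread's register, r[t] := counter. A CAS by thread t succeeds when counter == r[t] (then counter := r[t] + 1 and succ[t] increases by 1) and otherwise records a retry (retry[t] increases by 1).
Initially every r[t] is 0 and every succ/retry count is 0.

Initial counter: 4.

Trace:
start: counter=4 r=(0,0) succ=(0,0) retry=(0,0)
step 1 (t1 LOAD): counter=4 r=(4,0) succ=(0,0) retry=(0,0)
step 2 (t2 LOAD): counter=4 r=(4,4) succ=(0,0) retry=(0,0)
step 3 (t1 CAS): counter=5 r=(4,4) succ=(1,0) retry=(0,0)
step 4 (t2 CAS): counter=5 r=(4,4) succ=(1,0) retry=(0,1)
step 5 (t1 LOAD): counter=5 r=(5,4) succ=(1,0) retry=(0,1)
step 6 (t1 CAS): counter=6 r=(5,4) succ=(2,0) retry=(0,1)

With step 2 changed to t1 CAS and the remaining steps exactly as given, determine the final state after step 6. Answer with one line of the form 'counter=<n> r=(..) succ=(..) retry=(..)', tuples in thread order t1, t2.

(re-executing from step 2 with the substitution; state before step 2: counter=4 r=(4,0) succ=(0,0) retry=(0,0))
step 2 (t1 CAS): counter=5 r=(4,0) succ=(1,0) retry=(0,0)
step 3 (t1 CAS): counter=5 r=(4,0) succ=(1,0) retry=(1,0)
step 4 (t2 CAS): counter=5 r=(4,0) succ=(1,0) retry=(1,1)
step 5 (t1 LOAD): counter=5 r=(5,0) succ=(1,0) retry=(1,1)
step 6 (t1 CAS): counter=6 r=(5,0) succ=(2,0) retry=(1,1)

counter=6 r=(5,0) succ=(2,0) retry=(1,1)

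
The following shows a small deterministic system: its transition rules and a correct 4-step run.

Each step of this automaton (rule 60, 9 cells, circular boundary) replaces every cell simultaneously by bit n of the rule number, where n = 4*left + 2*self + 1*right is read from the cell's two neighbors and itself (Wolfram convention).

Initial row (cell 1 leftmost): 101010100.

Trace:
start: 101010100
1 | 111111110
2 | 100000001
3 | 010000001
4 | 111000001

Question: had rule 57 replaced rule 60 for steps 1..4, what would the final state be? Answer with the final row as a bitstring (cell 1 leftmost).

010010101

(re-executing steps 1..4 under rule 57; state before step 1: 101010100)
1 | 010101010
2 | 001010101
3 | 100101010
4 | 010010101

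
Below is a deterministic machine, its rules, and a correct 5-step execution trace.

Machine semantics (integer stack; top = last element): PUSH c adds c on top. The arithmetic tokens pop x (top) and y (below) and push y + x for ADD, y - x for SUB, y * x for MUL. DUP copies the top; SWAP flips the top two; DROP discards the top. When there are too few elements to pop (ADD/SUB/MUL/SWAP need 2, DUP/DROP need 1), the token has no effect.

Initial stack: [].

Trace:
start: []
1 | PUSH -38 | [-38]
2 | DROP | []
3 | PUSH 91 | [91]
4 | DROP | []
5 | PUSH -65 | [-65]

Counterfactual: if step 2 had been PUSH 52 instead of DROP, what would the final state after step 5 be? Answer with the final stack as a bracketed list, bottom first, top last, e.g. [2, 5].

[-38, 52, -65]

(re-executing from step 2 with the substitution; state before step 2: [-38])
2 | PUSH 52 | [-38, 52]
3 | PUSH 91 | [-38, 52, 91]
4 | DROP | [-38, 52]
5 | PUSH -65 | [-38, 52, -65]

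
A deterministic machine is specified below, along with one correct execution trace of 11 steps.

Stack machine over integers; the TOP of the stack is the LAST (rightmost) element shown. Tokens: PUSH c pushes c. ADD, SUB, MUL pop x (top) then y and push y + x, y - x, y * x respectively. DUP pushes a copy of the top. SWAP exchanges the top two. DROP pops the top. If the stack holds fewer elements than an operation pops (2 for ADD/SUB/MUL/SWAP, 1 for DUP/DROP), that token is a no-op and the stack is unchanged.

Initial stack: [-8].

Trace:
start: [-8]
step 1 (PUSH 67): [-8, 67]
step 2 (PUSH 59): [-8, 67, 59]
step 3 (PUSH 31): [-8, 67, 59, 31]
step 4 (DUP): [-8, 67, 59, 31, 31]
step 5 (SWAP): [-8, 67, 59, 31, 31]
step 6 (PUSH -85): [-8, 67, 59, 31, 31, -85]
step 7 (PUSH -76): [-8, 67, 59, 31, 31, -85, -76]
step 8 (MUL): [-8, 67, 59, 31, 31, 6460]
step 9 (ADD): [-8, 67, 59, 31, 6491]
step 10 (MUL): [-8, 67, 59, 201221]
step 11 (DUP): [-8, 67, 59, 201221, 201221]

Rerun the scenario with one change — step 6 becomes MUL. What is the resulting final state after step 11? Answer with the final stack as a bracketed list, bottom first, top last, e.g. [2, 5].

[-8, -4889459, -4889459]

(re-executing from step 6 with the substitution; state before step 6: [-8, 67, 59, 31, 31])
step 6 (MUL): [-8, 67, 59, 961]
step 7 (PUSH -76): [-8, 67, 59, 961, -76]
step 8 (MUL): [-8, 67, 59, -73036]
step 9 (ADD): [-8, 67, -72977]
step 10 (MUL): [-8, -4889459]
step 11 (DUP): [-8, -4889459, -4889459]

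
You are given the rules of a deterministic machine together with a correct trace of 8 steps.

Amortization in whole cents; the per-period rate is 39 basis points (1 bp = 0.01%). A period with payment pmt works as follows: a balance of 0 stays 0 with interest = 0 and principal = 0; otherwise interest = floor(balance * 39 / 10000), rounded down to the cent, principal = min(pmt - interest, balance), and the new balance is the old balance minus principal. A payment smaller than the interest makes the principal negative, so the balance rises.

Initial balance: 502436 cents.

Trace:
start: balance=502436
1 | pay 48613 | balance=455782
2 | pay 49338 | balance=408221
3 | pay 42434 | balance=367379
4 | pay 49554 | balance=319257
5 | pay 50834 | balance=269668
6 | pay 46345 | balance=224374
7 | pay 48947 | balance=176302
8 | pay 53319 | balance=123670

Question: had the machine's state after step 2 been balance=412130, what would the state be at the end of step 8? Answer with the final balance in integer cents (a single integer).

127672

state after step 2 := balance=412130
3 | pay 42434 | balance=371303
4 | pay 49554 | balance=323197
5 | pay 50834 | balance=273623
6 | pay 46345 | balance=228345
7 | pay 48947 | balance=180288
8 | pay 53319 | balance=127672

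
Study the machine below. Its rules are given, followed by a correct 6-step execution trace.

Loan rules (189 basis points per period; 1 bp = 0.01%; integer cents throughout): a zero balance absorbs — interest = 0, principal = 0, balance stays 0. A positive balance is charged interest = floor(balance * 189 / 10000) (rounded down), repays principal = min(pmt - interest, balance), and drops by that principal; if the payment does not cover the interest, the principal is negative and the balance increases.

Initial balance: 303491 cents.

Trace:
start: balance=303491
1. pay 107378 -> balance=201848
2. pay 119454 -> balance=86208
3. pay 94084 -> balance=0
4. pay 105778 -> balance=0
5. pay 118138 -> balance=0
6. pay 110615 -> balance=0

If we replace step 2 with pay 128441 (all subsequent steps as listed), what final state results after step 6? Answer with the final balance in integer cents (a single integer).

(re-executing from step 2 with the substitution; state before step 2: balance=201848)
2. pay 128441 -> balance=77221
3. pay 94084 -> balance=0
4. pay 105778 -> balance=0
5. pay 118138 -> balance=0
6. pay 110615 -> balance=0

0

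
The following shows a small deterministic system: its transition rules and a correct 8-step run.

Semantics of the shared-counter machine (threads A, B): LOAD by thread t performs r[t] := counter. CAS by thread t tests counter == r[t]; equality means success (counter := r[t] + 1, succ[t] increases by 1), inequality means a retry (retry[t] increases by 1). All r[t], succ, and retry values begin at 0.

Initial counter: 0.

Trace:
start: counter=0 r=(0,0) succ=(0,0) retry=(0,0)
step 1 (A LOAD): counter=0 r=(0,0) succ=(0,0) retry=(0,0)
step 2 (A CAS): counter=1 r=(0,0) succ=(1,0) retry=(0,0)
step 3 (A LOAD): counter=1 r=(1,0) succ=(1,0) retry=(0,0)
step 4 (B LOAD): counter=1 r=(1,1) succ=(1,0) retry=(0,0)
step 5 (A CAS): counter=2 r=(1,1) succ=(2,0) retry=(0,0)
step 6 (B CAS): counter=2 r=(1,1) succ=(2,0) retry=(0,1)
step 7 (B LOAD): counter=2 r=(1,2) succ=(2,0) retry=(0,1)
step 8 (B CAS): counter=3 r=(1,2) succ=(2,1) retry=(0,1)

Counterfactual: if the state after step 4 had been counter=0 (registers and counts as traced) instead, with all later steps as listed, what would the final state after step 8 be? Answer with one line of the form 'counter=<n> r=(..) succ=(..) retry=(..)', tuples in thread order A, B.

state after step 4 := counter=0 r=(1,1) succ=(1,0) retry=(0,0)
step 5 (A CAS): counter=0 r=(1,1) succ=(1,0) retry=(1,0)
step 6 (B CAS): counter=0 r=(1,1) succ=(1,0) retry=(1,1)
step 7 (B LOAD): counter=0 r=(1,0) succ=(1,0) retry=(1,1)
step 8 (B CAS): counter=1 r=(1,0) succ=(1,1) retry=(1,1)

counter=1 r=(1,0) succ=(1,1) retry=(1,1)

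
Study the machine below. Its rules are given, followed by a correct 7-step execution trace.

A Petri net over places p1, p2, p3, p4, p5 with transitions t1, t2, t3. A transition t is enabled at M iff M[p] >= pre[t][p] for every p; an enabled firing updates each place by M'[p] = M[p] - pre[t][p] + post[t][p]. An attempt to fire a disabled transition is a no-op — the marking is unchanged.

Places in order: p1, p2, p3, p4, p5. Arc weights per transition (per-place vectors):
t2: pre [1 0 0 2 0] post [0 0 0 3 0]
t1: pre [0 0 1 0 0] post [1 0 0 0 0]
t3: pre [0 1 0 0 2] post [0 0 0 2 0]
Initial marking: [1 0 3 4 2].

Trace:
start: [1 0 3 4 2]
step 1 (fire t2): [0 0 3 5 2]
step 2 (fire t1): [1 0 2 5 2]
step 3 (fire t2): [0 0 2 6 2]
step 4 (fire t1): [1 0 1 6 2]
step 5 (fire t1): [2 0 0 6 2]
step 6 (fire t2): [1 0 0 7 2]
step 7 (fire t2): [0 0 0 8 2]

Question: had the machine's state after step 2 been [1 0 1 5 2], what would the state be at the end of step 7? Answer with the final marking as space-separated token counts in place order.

0 0 0 7 2

state after step 2 := [1 0 1 5 2]
step 3 (fire t2): [0 0 1 6 2]
step 4 (fire t1): [1 0 0 6 2]
step 5 (fire t1): [1 0 0 6 2]
step 6 (fire t2): [0 0 0 7 2]
step 7 (fire t2): [0 0 0 7 2]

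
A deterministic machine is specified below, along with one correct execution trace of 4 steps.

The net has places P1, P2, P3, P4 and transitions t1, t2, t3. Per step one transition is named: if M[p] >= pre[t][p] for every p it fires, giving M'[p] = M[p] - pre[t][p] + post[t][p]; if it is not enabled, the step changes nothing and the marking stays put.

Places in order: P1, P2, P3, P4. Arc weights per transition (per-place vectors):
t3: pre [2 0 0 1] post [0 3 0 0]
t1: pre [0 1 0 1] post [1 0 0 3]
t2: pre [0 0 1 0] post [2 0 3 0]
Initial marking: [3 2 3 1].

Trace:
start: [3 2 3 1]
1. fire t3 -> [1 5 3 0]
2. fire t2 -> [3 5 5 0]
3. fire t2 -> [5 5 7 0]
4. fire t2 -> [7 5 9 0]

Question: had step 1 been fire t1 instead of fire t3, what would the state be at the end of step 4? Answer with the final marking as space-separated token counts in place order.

(re-executing from step 1 with the substitution; state before step 1: [3 2 3 1])
1. fire t1 -> [4 1 3 3]
2. fire t2 -> [6 1 5 3]
3. fire t2 -> [8 1 7 3]
4. fire t2 -> [10 1 9 3]

10 1 9 3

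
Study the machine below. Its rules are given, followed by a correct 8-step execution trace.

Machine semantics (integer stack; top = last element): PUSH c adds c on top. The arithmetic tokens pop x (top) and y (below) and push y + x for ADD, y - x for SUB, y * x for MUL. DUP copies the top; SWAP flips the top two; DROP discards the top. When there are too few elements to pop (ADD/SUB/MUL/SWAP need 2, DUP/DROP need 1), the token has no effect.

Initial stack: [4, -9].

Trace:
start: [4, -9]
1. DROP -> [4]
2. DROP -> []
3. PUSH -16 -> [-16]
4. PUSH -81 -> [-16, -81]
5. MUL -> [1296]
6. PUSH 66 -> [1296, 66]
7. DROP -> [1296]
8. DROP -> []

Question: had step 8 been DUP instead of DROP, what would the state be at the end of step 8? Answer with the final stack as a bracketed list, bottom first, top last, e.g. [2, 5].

[1296, 1296]

(re-executing from step 8 with the substitution; state before step 8: [1296])
8. DUP -> [1296, 1296]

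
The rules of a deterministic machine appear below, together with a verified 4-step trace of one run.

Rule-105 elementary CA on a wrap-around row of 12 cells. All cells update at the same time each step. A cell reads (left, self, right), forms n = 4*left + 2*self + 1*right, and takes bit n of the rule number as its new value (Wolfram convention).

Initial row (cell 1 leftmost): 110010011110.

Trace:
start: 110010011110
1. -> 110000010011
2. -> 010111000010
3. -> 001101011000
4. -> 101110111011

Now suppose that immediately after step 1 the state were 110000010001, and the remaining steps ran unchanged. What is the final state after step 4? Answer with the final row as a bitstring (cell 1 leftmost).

011110100001

state after step 1 := 110000010001
2. -> 010111000101
3. -> 101101010010
4. -> 011110100001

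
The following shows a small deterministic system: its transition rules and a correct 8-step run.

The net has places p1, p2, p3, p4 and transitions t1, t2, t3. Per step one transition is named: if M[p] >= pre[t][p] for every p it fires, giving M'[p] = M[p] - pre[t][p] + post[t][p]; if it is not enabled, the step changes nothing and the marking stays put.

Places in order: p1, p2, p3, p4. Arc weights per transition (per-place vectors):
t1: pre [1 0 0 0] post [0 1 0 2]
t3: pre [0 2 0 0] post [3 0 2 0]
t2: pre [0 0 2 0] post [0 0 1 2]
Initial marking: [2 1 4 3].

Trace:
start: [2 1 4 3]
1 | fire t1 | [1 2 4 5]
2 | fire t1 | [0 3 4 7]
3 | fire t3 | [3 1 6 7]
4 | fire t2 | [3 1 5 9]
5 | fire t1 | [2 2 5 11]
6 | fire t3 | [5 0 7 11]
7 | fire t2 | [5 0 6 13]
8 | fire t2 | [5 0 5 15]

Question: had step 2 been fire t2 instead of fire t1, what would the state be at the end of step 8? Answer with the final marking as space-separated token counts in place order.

3 1 2 15

(re-executing from step 2 with the substitution; state before step 2: [1 2 4 5])
2 | fire t2 | [1 2 3 7]
3 | fire t3 | [4 0 5 7]
4 | fire t2 | [4 0 4 9]
5 | fire t1 | [3 1 4 11]
6 | fire t3 | [3 1 4 11]
7 | fire t2 | [3 1 3 13]
8 | fire t2 | [3 1 2 15]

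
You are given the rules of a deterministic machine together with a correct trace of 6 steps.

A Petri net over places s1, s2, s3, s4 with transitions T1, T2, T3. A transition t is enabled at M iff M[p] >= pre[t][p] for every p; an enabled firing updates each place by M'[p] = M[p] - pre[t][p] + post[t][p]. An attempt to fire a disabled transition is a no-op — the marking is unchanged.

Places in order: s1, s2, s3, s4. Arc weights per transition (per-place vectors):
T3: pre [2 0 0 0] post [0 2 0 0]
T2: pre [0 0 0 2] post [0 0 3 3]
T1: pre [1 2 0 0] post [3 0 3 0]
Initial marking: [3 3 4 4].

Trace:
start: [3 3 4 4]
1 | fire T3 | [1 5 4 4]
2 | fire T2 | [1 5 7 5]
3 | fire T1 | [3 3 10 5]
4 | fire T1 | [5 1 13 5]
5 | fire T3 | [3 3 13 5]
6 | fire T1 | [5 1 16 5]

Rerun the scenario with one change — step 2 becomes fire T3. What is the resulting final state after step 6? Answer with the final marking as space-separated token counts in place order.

(re-executing from step 2 with the substitution; state before step 2: [1 5 4 4])
2 | fire T3 | [1 5 4 4]
3 | fire T1 | [3 3 7 4]
4 | fire T1 | [5 1 10 4]
5 | fire T3 | [3 3 10 4]
6 | fire T1 | [5 1 13 4]

5 1 13 4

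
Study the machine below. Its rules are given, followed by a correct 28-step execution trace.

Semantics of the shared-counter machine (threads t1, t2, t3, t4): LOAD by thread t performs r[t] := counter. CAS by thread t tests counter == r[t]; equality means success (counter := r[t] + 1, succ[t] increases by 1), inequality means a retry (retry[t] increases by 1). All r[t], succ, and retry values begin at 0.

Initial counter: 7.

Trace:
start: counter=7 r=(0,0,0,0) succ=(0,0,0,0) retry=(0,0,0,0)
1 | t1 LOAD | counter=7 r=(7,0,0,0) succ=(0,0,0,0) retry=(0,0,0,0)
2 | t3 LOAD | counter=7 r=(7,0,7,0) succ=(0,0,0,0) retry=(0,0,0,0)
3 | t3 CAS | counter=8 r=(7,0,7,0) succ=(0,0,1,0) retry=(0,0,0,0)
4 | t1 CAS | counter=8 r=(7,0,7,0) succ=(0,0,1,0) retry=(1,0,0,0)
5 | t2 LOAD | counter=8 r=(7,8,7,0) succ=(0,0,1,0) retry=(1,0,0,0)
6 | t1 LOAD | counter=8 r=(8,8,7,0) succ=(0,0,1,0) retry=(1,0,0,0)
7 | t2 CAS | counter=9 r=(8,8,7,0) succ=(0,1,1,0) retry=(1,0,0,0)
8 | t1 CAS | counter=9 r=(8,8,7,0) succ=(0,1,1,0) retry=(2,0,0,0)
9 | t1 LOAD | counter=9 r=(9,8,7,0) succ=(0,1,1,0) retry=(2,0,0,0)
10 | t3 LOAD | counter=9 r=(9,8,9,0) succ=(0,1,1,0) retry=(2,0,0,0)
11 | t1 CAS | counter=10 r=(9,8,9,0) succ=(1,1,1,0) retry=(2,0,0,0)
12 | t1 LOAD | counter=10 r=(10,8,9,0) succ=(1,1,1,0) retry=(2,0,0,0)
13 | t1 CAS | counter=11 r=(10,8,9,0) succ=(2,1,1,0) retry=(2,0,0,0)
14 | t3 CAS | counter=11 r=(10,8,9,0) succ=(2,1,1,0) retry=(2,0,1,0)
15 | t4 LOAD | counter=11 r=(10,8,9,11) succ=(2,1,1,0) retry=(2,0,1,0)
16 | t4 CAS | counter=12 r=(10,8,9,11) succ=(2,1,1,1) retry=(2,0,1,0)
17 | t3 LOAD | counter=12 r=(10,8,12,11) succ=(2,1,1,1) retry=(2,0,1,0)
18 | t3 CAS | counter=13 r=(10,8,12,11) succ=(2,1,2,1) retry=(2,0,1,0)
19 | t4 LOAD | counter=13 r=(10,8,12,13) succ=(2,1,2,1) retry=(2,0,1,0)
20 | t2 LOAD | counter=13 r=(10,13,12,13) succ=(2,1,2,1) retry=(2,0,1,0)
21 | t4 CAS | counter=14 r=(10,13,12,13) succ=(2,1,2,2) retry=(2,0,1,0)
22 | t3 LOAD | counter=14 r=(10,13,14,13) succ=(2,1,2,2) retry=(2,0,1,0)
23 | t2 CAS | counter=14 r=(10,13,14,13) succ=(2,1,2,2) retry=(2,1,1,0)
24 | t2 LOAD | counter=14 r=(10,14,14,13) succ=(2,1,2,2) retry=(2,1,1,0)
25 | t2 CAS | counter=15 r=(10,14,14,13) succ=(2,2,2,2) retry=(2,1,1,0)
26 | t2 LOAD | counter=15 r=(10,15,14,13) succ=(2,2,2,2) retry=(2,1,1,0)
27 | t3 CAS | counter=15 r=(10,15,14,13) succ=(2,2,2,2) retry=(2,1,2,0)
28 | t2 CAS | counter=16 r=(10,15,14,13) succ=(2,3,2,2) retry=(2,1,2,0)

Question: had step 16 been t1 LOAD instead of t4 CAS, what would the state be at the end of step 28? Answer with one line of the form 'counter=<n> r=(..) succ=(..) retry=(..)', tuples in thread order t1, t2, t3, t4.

counter=15 r=(11,14,13,12) succ=(2,3,2,1) retry=(2,1,2,0)

(re-executing from step 16 with the substitution; state before step 16: counter=11 r=(10,8,9,11) succ=(2,1,1,0) retry=(2,0,1,0))
16 | t1 LOAD | counter=11 r=(11,8,9,11) succ=(2,1,1,0) retry=(2,0,1,0)
17 | t3 LOAD | counter=11 r=(11,8,11,11) succ=(2,1,1,0) retry=(2,0,1,0)
18 | t3 CAS | counter=12 r=(11,8,11,11) succ=(2,1,2,0) retry=(2,0,1,0)
19 | t4 LOAD | counter=12 r=(11,8,11,12) succ=(2,1,2,0) retry=(2,0,1,0)
20 | t2 LOAD | counter=12 r=(11,12,11,12) succ=(2,1,2,0) retry=(2,0,1,0)
21 | t4 CAS | counter=13 r=(11,12,11,12) succ=(2,1,2,1) retry=(2,0,1,0)
22 | t3 LOAD | counter=13 r=(11,12,13,12) succ=(2,1,2,1) retry=(2,0,1,0)
23 | t2 CAS | counter=13 r=(11,12,13,12) succ=(2,1,2,1) retry=(2,1,1,0)
24 | t2 LOAD | counter=13 r=(11,13,13,12) succ=(2,1,2,1) retry=(2,1,1,0)
25 | t2 CAS | counter=14 r=(11,13,13,12) succ=(2,2,2,1) retry=(2,1,1,0)
26 | t2 LOAD | counter=14 r=(11,14,13,12) succ=(2,2,2,1) retry=(2,1,1,0)
27 | t3 CAS | counter=14 r=(11,14,13,12) succ=(2,2,2,1) retry=(2,1,2,0)
28 | t2 CAS | counter=15 r=(11,14,13,12) succ=(2,3,2,1) retry=(2,1,2,0)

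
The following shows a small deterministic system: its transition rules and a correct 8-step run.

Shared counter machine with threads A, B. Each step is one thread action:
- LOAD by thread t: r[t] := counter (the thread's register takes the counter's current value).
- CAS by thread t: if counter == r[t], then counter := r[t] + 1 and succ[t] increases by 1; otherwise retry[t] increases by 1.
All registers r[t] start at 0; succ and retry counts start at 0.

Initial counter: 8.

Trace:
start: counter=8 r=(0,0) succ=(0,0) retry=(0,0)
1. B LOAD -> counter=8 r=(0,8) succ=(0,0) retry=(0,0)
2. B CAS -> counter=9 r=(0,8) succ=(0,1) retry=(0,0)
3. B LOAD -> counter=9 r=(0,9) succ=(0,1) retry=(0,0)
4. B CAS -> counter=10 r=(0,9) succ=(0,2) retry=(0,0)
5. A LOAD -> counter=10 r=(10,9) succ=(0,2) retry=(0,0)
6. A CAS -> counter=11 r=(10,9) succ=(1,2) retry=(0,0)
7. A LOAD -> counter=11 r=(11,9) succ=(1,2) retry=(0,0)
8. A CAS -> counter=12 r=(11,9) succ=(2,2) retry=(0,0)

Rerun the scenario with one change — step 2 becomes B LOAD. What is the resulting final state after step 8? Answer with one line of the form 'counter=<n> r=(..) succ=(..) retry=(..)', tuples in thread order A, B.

counter=11 r=(10,8) succ=(2,1) retry=(0,0)

(re-executing from step 2 with the substitution; state before step 2: counter=8 r=(0,8) succ=(0,0) retry=(0,0))
2. B LOAD -> counter=8 r=(0,8) succ=(0,0) retry=(0,0)
3. B LOAD -> counter=8 r=(0,8) succ=(0,0) retry=(0,0)
4. B CAS -> counter=9 r=(0,8) succ=(0,1) retry=(0,0)
5. A LOAD -> counter=9 r=(9,8) succ=(0,1) retry=(0,0)
6. A CAS -> counter=10 r=(9,8) succ=(1,1) retry=(0,0)
7. A LOAD -> counter=10 r=(10,8) succ=(1,1) retry=(0,0)
8. A CAS -> counter=11 r=(10,8) succ=(2,1) retry=(0,0)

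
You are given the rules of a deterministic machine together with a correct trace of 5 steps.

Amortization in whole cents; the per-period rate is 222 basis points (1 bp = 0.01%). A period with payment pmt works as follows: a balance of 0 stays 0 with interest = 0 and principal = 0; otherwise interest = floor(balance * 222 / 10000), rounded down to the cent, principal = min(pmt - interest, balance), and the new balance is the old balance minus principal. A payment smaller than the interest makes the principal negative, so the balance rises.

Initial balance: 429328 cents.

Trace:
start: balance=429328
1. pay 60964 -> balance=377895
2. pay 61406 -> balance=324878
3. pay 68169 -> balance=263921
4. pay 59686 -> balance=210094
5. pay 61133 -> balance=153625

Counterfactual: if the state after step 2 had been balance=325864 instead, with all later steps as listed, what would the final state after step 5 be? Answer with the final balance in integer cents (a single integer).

154677

state after step 2 := balance=325864
3. pay 68169 -> balance=264929
4. pay 59686 -> balance=211124
5. pay 61133 -> balance=154677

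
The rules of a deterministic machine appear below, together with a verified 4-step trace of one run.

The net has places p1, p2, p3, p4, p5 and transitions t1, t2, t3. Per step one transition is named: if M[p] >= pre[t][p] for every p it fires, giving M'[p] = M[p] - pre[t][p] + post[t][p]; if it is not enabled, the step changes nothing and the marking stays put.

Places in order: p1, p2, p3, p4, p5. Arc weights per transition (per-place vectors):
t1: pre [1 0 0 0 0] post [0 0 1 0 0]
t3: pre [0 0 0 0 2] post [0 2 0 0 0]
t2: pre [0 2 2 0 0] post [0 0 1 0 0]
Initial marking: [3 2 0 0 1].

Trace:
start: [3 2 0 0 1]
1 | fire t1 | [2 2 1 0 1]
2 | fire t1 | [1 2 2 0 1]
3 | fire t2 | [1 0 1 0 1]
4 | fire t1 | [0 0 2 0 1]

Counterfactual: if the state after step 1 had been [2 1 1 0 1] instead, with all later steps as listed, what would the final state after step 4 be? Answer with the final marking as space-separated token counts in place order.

state after step 1 := [2 1 1 0 1]
2 | fire t1 | [1 1 2 0 1]
3 | fire t2 | [1 1 2 0 1]
4 | fire t1 | [0 1 3 0 1]

0 1 3 0 1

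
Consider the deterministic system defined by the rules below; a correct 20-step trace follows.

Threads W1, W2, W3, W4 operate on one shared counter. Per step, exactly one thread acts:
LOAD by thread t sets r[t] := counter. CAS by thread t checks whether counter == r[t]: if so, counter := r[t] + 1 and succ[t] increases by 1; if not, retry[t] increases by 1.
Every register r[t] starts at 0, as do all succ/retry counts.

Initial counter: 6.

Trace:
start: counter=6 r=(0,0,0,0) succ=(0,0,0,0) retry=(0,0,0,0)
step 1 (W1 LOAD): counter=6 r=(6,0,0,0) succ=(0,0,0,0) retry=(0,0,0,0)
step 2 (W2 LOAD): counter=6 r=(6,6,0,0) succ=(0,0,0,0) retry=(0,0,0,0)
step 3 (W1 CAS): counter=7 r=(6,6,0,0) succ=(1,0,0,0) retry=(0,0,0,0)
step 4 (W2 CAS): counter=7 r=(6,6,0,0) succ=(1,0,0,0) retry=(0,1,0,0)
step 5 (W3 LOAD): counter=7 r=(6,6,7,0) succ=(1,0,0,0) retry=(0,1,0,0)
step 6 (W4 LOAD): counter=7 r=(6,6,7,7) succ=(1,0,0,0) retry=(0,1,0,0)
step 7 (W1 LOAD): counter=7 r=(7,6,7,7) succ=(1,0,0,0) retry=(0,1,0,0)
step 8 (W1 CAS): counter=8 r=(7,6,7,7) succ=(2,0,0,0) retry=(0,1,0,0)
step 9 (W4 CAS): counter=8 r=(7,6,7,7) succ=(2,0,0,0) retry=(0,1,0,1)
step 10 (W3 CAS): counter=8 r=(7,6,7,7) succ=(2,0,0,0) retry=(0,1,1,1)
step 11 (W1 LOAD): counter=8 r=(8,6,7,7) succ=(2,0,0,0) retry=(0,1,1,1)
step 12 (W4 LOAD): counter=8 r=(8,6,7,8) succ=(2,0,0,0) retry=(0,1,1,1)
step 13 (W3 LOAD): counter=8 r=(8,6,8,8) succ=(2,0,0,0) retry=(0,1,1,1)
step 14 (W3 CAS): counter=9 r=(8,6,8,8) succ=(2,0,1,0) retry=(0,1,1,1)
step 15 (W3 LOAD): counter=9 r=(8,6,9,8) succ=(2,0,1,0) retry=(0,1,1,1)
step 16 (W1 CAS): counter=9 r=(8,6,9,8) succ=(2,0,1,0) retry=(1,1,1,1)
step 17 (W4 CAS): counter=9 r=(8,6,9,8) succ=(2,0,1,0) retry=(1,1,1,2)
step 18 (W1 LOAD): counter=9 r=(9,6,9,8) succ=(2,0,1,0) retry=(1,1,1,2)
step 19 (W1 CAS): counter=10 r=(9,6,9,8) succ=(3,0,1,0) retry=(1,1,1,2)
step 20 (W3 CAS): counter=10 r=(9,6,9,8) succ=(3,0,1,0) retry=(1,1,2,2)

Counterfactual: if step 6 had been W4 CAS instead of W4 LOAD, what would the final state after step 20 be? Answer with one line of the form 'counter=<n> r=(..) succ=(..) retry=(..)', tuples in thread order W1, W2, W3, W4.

counter=10 r=(9,6,9,8) succ=(3,0,1,0) retry=(1,1,2,3)

(re-executing from step 6 with the substitution; state before step 6: counter=7 r=(6,6,7,0) succ=(1,0,0,0) retry=(0,1,0,0))
step 6 (W4 CAS): counter=7 r=(6,6,7,0) succ=(1,0,0,0) retry=(0,1,0,1)
step 7 (W1 LOAD): counter=7 r=(7,6,7,0) succ=(1,0,0,0) retry=(0,1,0,1)
step 8 (W1 CAS): counter=8 r=(7,6,7,0) succ=(2,0,0,0) retry=(0,1,0,1)
step 9 (W4 CAS): counter=8 r=(7,6,7,0) succ=(2,0,0,0) retry=(0,1,0,2)
step 10 (W3 CAS): counter=8 r=(7,6,7,0) succ=(2,0,0,0) retry=(0,1,1,2)
step 11 (W1 LOAD): counter=8 r=(8,6,7,0) succ=(2,0,0,0) retry=(0,1,1,2)
step 12 (W4 LOAD): counter=8 r=(8,6,7,8) succ=(2,0,0,0) retry=(0,1,1,2)
step 13 (W3 LOAD): counter=8 r=(8,6,8,8) succ=(2,0,0,0) retry=(0,1,1,2)
step 14 (W3 CAS): counter=9 r=(8,6,8,8) succ=(2,0,1,0) retry=(0,1,1,2)
step 15 (W3 LOAD): counter=9 r=(8,6,9,8) succ=(2,0,1,0) retry=(0,1,1,2)
step 16 (W1 CAS): counter=9 r=(8,6,9,8) succ=(2,0,1,0) retry=(1,1,1,2)
step 17 (W4 CAS): counter=9 r=(8,6,9,8) succ=(2,0,1,0) retry=(1,1,1,3)
step 18 (W1 LOAD): counter=9 r=(9,6,9,8) succ=(2,0,1,0) retry=(1,1,1,3)
step 19 (W1 CAS): counter=10 r=(9,6,9,8) succ=(3,0,1,0) retry=(1,1,1,3)
step 20 (W3 CAS): counter=10 r=(9,6,9,8) succ=(3,0,1,0) retry=(1,1,2,3)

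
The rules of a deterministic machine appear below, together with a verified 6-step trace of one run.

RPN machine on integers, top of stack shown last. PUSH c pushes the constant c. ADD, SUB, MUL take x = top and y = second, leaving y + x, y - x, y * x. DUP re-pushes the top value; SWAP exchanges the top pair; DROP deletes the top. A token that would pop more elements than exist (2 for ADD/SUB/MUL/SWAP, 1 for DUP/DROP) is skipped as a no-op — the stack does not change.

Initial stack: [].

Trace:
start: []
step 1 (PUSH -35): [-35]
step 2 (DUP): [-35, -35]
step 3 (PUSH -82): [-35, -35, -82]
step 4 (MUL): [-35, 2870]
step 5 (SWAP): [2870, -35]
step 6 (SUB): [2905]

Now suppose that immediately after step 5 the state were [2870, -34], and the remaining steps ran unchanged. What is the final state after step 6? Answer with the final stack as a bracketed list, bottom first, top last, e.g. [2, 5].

state after step 5 := [2870, -34]
step 6 (SUB): [2904]

[2904]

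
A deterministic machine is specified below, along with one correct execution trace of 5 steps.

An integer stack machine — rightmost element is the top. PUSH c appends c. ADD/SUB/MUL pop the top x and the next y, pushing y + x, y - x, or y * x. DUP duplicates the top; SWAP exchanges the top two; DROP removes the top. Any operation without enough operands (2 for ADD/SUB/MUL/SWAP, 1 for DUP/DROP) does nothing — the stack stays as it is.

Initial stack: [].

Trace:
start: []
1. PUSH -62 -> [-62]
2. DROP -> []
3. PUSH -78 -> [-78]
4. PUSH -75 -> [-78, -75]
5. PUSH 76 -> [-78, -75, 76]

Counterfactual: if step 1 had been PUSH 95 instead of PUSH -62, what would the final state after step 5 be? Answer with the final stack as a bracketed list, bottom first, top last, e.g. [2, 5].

(re-executing from step 1 with the substitution; state before step 1: [])
1. PUSH 95 -> [95]
2. DROP -> []
3. PUSH -78 -> [-78]
4. PUSH -75 -> [-78, -75]
5. PUSH 76 -> [-78, -75, 76]

[-78, -75, 76]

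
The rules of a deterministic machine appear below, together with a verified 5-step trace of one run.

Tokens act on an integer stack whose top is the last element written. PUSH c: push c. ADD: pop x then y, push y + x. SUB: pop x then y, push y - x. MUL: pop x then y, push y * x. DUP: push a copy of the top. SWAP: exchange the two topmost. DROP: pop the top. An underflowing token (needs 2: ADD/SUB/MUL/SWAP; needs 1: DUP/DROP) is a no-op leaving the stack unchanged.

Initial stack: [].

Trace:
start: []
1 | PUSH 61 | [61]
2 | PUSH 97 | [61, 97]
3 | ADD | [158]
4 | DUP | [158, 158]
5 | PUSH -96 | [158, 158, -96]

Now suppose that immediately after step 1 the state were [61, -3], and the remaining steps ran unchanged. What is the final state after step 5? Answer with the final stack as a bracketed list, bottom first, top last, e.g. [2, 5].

state after step 1 := [61, -3]
2 | PUSH 97 | [61, -3, 97]
3 | ADD | [61, 94]
4 | DUP | [61, 94, 94]
5 | PUSH -96 | [61, 94, 94, -96]

[61, 94, 94, -96]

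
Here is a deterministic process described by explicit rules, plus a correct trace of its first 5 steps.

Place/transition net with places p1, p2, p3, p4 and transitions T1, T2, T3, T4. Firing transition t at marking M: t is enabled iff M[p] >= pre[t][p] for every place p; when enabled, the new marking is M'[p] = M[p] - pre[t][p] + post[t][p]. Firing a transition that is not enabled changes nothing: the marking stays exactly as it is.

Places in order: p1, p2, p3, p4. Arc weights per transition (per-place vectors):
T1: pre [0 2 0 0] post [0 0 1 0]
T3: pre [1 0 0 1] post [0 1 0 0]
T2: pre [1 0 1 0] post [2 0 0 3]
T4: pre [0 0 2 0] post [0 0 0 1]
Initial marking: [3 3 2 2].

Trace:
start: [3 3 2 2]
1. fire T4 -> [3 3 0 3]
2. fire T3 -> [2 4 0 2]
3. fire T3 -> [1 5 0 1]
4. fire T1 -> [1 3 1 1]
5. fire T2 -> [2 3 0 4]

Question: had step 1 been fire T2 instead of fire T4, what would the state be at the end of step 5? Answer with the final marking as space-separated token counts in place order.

(re-executing from step 1 with the substitution; state before step 1: [3 3 2 2])
1. fire T2 -> [4 3 1 5]
2. fire T3 -> [3 4 1 4]
3. fire T3 -> [2 5 1 3]
4. fire T1 -> [2 3 2 3]
5. fire T2 -> [3 3 1 6]

3 3 1 6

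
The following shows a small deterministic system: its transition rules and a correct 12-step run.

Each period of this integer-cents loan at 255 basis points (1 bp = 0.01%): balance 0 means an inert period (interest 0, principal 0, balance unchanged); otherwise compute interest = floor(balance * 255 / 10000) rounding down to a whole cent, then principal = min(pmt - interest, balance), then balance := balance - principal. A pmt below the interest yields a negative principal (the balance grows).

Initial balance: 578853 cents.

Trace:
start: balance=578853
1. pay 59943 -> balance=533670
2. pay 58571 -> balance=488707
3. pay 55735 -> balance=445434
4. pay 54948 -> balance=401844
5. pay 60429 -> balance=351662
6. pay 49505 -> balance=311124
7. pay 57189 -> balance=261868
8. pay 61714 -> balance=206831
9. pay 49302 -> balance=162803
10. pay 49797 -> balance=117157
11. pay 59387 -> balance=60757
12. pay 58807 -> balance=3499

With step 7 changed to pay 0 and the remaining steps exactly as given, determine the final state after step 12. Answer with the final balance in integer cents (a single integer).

(re-executing from step 7 with the substitution; state before step 7: balance=311124)
7. pay 0 -> balance=319057
8. pay 61714 -> balance=265478
9. pay 49302 -> balance=222945
10. pay 49797 -> balance=178833
11. pay 59387 -> balance=124006
12. pay 58807 -> balance=68361

68361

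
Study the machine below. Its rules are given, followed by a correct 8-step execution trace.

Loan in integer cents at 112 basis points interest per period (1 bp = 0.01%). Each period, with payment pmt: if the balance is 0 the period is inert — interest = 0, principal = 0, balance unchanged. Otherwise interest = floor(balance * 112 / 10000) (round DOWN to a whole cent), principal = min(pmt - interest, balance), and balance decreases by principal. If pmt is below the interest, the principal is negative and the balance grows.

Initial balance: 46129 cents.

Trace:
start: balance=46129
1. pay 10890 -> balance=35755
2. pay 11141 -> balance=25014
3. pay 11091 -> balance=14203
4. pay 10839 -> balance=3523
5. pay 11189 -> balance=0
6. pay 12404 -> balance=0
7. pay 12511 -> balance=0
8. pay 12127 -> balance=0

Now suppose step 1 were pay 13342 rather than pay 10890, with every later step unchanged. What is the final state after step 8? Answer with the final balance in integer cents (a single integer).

0

(re-executing from step 1 with the substitution; state before step 1: balance=46129)
1. pay 13342 -> balance=33303
2. pay 11141 -> balance=22534
3. pay 11091 -> balance=11695
4. pay 10839 -> balance=986
5. pay 11189 -> balance=0
6. pay 12404 -> balance=0
7. pay 12511 -> balance=0
8. pay 12127 -> balance=0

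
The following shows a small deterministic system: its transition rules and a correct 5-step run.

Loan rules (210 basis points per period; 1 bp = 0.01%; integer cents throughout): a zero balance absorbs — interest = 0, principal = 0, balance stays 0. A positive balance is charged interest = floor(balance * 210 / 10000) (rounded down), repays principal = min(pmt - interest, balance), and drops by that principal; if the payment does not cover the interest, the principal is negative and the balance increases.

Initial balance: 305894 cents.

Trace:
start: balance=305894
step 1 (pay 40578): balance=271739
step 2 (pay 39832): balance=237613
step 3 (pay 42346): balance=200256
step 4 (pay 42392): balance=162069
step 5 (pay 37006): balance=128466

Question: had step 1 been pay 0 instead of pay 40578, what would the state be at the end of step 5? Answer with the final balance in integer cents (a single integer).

172561

(re-executing from step 1 with the substitution; state before step 1: balance=305894)
step 1 (pay 0): balance=312317
step 2 (pay 39832): balance=279043
step 3 (pay 42346): balance=242556
step 4 (pay 42392): balance=205257
step 5 (pay 37006): balance=172561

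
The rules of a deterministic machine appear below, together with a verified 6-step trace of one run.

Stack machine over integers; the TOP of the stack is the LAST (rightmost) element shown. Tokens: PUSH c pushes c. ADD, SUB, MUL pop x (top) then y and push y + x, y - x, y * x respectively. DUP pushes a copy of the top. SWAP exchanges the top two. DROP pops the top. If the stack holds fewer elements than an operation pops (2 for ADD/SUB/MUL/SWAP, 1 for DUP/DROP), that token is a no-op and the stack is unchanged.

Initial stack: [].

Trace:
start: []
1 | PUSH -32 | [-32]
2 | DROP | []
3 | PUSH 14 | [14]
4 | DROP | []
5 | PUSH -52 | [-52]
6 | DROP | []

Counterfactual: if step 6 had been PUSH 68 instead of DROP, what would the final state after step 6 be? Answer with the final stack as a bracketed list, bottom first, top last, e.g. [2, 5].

(re-executing from step 6 with the substitution; state before step 6: [-52])
6 | PUSH 68 | [-52, 68]

[-52, 68]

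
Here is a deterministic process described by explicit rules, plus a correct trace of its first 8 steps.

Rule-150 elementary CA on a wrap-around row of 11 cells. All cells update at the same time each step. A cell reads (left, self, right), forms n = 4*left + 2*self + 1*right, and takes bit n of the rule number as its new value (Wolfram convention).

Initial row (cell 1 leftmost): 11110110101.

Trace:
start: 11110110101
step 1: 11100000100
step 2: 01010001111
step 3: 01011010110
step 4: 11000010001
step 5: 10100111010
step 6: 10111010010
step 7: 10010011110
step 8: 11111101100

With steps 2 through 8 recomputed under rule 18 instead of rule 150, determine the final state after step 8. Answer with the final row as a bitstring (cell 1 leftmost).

00000001001

(re-executing steps 2..8 under rule 18; state before step 2: 11100000100)
step 2: 00010001011
step 3: 10101010000
step 4: 00000001001
step 5: 10000010110
step 6: 01000100000
step 7: 10101010000
step 8: 00000001001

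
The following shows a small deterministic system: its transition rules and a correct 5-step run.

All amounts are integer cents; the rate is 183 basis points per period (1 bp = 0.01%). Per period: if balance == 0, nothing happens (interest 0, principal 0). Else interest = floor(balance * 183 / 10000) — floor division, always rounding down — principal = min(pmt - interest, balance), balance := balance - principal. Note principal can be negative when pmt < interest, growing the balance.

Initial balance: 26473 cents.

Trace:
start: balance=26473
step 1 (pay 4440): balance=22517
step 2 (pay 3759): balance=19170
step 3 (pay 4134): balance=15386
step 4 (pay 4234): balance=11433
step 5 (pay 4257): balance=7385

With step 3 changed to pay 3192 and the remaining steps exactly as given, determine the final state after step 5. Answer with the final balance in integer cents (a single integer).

8361

(re-executing from step 3 with the substitution; state before step 3: balance=19170)
step 3 (pay 3192): balance=16328
step 4 (pay 4234): balance=12392
step 5 (pay 4257): balance=8361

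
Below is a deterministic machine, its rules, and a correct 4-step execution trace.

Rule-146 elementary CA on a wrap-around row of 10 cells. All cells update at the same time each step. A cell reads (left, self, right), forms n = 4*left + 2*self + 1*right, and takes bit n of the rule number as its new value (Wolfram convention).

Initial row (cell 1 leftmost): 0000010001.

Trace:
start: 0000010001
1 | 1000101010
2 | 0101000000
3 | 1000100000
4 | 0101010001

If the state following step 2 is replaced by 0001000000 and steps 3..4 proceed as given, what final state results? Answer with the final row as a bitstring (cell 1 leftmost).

state after step 2 := 0001000000
3 | 0010100000
4 | 0100010000

0100010000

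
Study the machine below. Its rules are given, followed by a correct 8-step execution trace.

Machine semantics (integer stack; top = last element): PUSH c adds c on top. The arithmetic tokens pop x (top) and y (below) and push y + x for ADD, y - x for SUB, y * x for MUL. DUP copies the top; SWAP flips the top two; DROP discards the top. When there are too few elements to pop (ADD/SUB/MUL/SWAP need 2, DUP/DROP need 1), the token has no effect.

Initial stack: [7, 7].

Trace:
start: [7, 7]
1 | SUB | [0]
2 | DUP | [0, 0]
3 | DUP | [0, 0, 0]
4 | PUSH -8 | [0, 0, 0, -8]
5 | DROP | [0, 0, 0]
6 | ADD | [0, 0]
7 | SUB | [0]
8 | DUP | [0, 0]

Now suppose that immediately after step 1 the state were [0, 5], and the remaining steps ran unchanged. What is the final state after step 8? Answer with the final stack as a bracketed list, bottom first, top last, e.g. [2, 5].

[0, -5, -5]

state after step 1 := [0, 5]
2 | DUP | [0, 5, 5]
3 | DUP | [0, 5, 5, 5]
4 | PUSH -8 | [0, 5, 5, 5, -8]
5 | DROP | [0, 5, 5, 5]
6 | ADD | [0, 5, 10]
7 | SUB | [0, -5]
8 | DUP | [0, -5, -5]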